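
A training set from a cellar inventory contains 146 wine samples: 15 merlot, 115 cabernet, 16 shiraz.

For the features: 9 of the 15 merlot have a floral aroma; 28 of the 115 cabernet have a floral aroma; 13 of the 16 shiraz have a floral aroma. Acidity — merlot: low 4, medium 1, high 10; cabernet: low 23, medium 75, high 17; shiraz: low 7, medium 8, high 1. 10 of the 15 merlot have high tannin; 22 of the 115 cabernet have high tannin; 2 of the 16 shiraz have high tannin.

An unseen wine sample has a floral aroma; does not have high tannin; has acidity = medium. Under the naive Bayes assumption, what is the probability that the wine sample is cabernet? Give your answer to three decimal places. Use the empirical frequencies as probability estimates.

merlot: (15/146) × (9/15) × (1/15) × (5/15) ≈ 0.00136986
cabernet: (115/146) × (28/115) × (75/115) × (93/115) ≈ 0.101147
shiraz: (16/146) × (13/16) × (8/16) × (14/16) ≈ 0.0389555
P(cabernet | x) = 0.101147 / 0.14147236 ≈ 0.715

0.715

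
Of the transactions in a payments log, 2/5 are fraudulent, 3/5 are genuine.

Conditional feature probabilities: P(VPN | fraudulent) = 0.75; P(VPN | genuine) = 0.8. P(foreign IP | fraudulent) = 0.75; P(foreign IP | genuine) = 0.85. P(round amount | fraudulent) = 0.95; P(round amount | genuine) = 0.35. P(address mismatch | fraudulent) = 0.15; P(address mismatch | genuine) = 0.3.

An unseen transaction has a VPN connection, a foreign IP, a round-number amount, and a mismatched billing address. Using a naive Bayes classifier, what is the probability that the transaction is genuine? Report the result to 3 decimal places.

fraudulent: 0.4 × 0.75 × 0.75 × 0.95 × 0.15 = 0.0320625
genuine: 0.6 × 0.8 × 0.85 × 0.35 × 0.3 = 0.04284
P(genuine | x) = 0.04284 / 0.0749025 ≈ 0.572

0.572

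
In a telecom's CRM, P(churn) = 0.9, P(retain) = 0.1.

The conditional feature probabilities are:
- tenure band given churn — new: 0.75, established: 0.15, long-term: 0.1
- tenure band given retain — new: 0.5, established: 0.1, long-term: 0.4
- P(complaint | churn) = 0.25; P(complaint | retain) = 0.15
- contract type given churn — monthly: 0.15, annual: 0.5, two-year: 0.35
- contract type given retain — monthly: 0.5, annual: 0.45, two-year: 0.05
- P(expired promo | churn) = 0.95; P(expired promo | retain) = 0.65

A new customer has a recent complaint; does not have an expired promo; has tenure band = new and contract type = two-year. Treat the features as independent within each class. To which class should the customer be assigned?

churn

churn: 0.9 × 0.75 × 0.25 × 0.35 × (1−0.95) = 0.002953125
retain: 0.1 × 0.5 × 0.15 × 0.05 × (1−0.65) = 0.00013125
Highest score → churn.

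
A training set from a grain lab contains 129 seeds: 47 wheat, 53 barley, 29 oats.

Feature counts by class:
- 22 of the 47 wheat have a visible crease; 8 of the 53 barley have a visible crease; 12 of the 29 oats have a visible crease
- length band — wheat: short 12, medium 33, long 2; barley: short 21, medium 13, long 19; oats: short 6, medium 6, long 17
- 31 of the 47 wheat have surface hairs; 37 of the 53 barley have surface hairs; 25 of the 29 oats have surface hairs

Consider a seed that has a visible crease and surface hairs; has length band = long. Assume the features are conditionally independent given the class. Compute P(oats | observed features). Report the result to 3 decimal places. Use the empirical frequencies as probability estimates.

0.698

wheat: (47/129) × (22/47) × (2/47) × (31/47) ≈ 0.00478662
barley: (53/129) × (8/53) × (19/53) × (37/53) ≈ 0.0155204
oats: (29/129) × (12/29) × (17/29) × (25/29) ≈ 0.0470094
P(oats | x) = 0.0470094 / 0.06731642 ≈ 0.698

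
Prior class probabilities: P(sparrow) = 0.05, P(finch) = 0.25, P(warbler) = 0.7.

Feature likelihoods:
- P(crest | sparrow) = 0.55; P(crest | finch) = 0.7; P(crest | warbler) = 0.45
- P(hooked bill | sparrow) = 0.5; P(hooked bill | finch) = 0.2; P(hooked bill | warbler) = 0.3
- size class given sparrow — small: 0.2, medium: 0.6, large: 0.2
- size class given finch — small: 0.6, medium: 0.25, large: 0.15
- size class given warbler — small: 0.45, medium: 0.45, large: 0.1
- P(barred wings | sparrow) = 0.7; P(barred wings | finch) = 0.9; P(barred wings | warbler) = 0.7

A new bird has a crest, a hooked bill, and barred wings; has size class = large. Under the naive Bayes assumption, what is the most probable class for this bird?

warbler

sparrow: 0.05 × 0.55 × 0.5 × 0.2 × 0.7 = 0.001925
finch: 0.25 × 0.7 × 0.2 × 0.15 × 0.9 = 0.004725
warbler: 0.7 × 0.45 × 0.3 × 0.1 × 0.7 = 0.006615
Highest score → warbler.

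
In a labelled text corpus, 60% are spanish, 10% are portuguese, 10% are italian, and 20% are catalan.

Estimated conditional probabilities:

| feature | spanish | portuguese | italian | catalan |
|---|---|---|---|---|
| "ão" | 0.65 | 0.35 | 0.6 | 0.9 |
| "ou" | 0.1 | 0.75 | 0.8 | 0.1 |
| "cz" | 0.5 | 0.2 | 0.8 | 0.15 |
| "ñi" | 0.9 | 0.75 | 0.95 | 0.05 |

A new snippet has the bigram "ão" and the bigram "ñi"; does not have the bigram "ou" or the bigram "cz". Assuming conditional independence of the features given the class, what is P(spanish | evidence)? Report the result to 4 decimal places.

0.9164

spanish: 0.6 × 0.65 × (1−0.1) × (1−0.5) × 0.9 = 0.15795
portuguese: 0.1 × 0.35 × (1−0.75) × (1−0.2) × 0.75 = 0.00525
italian: 0.1 × 0.6 × (1−0.8) × (1−0.8) × 0.95 = 0.00228
catalan: 0.2 × 0.9 × (1−0.1) × (1−0.15) × 0.05 = 0.006885
P(spanish | x) = 0.15795 / 0.172365 ≈ 0.9164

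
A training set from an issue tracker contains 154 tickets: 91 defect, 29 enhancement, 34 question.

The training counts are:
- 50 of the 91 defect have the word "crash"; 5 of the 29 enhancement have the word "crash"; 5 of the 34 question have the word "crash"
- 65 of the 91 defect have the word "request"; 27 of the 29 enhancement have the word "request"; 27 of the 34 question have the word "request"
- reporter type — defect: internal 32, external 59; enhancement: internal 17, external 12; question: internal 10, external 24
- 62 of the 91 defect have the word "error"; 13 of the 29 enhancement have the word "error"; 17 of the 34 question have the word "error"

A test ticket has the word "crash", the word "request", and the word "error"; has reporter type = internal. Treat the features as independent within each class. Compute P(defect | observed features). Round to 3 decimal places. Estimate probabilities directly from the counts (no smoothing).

0.826

defect: (91/154) × (50/91) × (65/91) × (32/91) × (62/91) ≈ 0.0555623
enhancement: (29/154) × (5/29) × (27/29) × (17/29) × (13/29) ≈ 0.00794349
question: (34/154) × (5/34) × (27/34) × (10/34) × (17/34) ≈ 0.00379162
P(defect | x) = 0.0555623 / 0.06729741 ≈ 0.826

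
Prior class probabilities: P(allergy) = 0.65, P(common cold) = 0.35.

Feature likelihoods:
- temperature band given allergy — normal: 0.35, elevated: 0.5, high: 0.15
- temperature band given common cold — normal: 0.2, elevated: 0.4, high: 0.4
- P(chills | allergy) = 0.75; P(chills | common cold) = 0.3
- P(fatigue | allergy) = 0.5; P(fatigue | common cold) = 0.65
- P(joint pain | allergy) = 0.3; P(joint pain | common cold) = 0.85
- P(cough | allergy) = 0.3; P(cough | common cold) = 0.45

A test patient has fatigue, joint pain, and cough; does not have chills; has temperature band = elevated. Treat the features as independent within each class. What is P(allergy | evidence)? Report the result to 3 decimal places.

0.130

allergy: 0.65 × 0.5 × (1−0.75) × 0.5 × 0.3 × 0.3 = 0.00365625
common cold: 0.35 × 0.4 × (1−0.3) × 0.65 × 0.85 × 0.45 = 0.02436525
P(allergy | x) = 0.00365625 / 0.0280215 ≈ 0.130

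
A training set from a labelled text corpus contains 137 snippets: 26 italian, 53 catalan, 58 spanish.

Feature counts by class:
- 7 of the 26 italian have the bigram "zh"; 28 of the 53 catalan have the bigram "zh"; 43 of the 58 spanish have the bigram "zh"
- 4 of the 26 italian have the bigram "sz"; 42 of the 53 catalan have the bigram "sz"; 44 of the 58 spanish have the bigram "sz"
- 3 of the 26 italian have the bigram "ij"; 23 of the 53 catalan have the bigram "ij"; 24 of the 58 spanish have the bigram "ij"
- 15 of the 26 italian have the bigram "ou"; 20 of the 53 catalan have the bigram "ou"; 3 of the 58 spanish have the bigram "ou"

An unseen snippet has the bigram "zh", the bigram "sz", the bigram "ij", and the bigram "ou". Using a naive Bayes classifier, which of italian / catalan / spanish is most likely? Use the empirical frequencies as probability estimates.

catalan

italian: (26/137) × (7/26) × (4/26) × (3/26) × (15/26) ≈ 0.000523275
catalan: (53/137) × (28/53) × (42/53) × (23/53) × (20/53) ≈ 0.0265227
spanish: (58/137) × (43/58) × (44/58) × (24/58) × (3/58) ≈ 0.00509623
Highest score → catalan.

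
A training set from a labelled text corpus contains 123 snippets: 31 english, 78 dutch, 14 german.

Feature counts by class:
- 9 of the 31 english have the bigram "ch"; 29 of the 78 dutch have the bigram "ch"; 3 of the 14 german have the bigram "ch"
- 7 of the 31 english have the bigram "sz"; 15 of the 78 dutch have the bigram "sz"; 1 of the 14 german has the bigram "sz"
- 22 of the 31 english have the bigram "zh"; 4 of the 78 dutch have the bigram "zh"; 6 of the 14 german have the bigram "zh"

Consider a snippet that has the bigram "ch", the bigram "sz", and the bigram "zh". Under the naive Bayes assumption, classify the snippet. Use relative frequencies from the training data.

english

english: (31/123) × (9/31) × (7/31) × (22/31) ≈ 0.0117256
dutch: (78/123) × (29/78) × (15/78) × (4/78) ≈ 0.00232517
german: (14/123) × (3/14) × (1/14) × (6/14) ≈ 0.00074664
Highest score → english.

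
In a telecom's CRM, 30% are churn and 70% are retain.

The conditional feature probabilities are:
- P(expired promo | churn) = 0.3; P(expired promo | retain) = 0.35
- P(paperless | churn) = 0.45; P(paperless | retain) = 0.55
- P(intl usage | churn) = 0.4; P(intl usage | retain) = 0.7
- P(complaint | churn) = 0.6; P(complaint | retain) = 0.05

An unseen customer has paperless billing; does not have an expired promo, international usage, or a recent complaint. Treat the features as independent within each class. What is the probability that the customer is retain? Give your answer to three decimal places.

0.759

churn: 0.3 × (1−0.3) × 0.45 × (1−0.4) × (1−0.6) = 0.02268
retain: 0.7 × (1−0.35) × 0.55 × (1−0.7) × (1−0.05) = 0.07132125
P(retain | x) = 0.07132125 / 0.09400125 ≈ 0.759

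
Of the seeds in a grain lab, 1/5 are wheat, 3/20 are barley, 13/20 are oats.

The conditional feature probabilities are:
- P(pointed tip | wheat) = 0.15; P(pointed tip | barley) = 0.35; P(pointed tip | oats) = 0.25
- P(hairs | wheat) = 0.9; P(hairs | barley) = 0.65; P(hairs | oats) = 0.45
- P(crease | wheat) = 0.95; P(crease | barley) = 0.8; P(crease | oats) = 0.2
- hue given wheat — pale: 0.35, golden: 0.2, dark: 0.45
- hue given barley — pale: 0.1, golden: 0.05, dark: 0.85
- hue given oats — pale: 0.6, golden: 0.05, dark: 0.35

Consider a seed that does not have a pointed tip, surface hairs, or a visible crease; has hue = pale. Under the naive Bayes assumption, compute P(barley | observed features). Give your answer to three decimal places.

0.005

wheat: 0.2 × (1−0.15) × (1−0.9) × (1−0.95) × 0.35 = 0.0002975
barley: 0.15 × (1−0.35) × (1−0.65) × (1−0.8) × 0.1 = 0.0006825
oats: 0.65 × (1−0.25) × (1−0.45) × (1−0.2) × 0.6 = 0.1287
P(barley | x) = 0.0006825 / 0.12968 ≈ 0.005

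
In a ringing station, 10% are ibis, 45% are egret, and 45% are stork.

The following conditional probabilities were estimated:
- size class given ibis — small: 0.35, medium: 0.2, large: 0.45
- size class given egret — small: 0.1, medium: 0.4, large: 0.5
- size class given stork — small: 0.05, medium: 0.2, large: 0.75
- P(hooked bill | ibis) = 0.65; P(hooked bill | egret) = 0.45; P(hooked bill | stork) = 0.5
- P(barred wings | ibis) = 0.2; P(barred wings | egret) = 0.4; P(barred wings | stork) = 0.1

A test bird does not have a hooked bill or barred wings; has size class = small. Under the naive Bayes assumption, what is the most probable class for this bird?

egret

ibis: 0.1 × 0.35 × (1−0.65) × (1−0.2) = 0.0098
egret: 0.45 × 0.1 × (1−0.45) × (1−0.4) = 0.01485
stork: 0.45 × 0.05 × (1−0.5) × (1−0.1) = 0.010125
Highest score → egret.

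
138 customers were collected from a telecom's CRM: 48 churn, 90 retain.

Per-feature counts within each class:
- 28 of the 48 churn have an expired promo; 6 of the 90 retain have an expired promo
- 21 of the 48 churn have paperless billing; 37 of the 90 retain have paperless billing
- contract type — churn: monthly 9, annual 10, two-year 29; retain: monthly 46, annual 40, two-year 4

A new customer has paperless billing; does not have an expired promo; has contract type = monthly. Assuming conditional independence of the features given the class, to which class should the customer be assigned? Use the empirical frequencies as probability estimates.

churn: (48/138) × (20/48) × (21/48) × (9/48) ≈ 0.0118886
retain: (90/138) × (84/90) × (37/90) × (46/90) ≈ 0.127901
Highest score → retain.

retain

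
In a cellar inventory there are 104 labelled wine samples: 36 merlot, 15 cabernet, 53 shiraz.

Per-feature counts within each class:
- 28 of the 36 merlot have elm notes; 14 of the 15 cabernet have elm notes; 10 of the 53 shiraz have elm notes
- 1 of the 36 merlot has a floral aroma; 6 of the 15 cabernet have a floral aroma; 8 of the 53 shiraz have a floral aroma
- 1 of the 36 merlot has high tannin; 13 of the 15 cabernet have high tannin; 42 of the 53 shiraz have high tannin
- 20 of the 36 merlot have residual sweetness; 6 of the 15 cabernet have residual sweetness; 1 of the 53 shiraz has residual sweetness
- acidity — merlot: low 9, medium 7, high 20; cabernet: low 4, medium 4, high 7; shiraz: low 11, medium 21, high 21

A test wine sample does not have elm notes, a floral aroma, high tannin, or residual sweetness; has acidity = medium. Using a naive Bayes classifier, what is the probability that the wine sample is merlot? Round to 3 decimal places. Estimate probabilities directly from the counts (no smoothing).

0.181

merlot: (36/104) × (8/36) × (35/36) × (35/36) × (16/36) × (7/36) ≈ 0.00628349
cabernet: (15/104) × (1/15) × (9/15) × (2/15) × (9/15) × (4/15) ≈ 0.000123077
shiraz: (53/104) × (43/53) × (45/53) × (11/53) × (52/53) × (21/53) ≈ 0.0283243
P(merlot | x) = 0.00628349 / 0.034730867 ≈ 0.181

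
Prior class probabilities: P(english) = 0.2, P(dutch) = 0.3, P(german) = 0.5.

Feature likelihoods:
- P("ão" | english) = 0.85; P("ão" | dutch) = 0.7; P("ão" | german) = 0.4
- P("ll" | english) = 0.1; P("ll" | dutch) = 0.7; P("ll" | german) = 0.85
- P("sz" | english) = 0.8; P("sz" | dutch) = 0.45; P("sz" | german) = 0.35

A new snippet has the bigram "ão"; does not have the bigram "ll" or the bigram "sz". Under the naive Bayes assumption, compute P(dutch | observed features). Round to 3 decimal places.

0.409

english: 0.2 × 0.85 × (1−0.1) × (1−0.8) = 0.0306
dutch: 0.3 × 0.7 × (1−0.7) × (1−0.45) = 0.03465
german: 0.5 × 0.4 × (1−0.85) × (1−0.35) = 0.0195
P(dutch | x) = 0.03465 / 0.08475 ≈ 0.409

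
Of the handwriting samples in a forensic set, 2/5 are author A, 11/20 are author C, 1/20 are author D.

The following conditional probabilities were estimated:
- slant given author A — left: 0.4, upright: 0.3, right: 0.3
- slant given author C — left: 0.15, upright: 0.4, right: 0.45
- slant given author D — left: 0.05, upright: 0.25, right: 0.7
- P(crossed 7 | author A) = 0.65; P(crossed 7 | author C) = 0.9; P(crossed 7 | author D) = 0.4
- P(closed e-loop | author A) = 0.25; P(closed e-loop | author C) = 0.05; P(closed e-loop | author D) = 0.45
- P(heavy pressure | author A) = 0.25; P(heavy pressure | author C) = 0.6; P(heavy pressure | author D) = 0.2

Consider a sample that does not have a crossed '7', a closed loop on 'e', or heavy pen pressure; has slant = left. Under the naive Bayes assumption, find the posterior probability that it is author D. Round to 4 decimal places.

0.0187

author A: 0.4 × 0.4 × (1−0.65) × (1−0.25) × (1−0.25) = 0.0315
author C: 0.55 × 0.15 × (1−0.9) × (1−0.05) × (1−0.6) = 0.003135
author D: 0.05 × 0.05 × (1−0.4) × (1−0.45) × (1−0.2) = 0.00066
P(author D | x) = 0.00066 / 0.035295 ≈ 0.0187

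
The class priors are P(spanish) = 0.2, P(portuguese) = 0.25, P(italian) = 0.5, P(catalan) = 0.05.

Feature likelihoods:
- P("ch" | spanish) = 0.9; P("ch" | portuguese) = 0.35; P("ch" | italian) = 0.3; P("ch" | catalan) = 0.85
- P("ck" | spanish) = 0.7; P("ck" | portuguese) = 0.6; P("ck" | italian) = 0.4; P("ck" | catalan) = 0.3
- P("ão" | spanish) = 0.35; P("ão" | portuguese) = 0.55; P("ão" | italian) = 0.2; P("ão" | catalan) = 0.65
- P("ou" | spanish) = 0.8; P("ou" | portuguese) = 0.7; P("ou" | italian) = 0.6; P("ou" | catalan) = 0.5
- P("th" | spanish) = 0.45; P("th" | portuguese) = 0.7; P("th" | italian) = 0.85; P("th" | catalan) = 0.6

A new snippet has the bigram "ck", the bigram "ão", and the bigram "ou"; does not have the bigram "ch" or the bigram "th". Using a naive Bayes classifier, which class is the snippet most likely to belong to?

portuguese

spanish: 0.2 × (1−0.9) × 0.7 × 0.35 × 0.8 × (1−0.45) = 0.002156
portuguese: 0.25 × (1−0.35) × 0.6 × 0.55 × 0.7 × (1−0.7) = 0.01126125
italian: 0.5 × (1−0.3) × 0.4 × 0.2 × 0.6 × (1−0.85) = 0.00252
catalan: 0.05 × (1−0.85) × 0.3 × 0.65 × 0.5 × (1−0.6) = 0.0002925
Highest score → portuguese.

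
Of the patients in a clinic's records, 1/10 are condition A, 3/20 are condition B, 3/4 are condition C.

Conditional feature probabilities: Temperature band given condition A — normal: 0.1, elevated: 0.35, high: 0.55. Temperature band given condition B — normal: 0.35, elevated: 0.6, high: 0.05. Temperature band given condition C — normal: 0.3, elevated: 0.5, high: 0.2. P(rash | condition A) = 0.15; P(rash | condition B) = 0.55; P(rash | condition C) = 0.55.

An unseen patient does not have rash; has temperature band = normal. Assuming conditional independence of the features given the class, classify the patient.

condition C

condition A: 0.1 × 0.1 × (1−0.15) = 0.0085
condition B: 0.15 × 0.35 × (1−0.55) = 0.023625
condition C: 0.75 × 0.3 × (1−0.55) = 0.10125
Highest score → condition C.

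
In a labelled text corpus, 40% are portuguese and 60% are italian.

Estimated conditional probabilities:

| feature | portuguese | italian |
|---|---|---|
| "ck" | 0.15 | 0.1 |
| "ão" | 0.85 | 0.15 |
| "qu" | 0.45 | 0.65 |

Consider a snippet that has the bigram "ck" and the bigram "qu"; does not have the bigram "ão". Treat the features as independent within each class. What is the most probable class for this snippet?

portuguese: 0.4 × 0.15 × (1−0.85) × 0.45 = 0.00405
italian: 0.6 × 0.1 × (1−0.15) × 0.65 = 0.03315
Highest score → italian.

italian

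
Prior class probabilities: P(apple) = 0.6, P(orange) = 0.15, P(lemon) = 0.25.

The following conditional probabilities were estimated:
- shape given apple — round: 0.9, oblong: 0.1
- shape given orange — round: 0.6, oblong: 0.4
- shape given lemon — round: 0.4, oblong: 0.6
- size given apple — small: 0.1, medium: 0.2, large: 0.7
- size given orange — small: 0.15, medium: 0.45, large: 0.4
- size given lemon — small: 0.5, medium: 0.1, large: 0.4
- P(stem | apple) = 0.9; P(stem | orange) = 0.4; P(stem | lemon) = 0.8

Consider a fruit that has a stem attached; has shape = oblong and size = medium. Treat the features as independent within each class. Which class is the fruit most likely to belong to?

apple: 0.6 × 0.1 × 0.2 × 0.9 = 0.0108
orange: 0.15 × 0.4 × 0.45 × 0.4 = 0.0108
lemon: 0.25 × 0.6 × 0.1 × 0.8 = 0.012
Highest score → lemon.

lemon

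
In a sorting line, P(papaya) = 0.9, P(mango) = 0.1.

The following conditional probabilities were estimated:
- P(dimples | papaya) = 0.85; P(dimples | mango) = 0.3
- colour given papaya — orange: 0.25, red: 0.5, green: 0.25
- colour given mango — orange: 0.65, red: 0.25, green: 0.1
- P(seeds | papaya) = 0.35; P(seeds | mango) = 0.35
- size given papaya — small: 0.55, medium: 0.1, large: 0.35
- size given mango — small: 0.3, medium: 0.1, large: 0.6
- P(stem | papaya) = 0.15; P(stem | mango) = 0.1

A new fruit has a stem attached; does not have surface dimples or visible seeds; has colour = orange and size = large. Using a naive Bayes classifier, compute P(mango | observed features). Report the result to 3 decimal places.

0.606

papaya: 0.9 × (1−0.85) × 0.25 × (1−0.35) × 0.35 × 0.15 = 0.00115171875
mango: 0.1 × (1−0.3) × 0.65 × (1−0.35) × 0.6 × 0.1 = 0.0017745
P(mango | x) = 0.0017745 / 0.00292621875 ≈ 0.606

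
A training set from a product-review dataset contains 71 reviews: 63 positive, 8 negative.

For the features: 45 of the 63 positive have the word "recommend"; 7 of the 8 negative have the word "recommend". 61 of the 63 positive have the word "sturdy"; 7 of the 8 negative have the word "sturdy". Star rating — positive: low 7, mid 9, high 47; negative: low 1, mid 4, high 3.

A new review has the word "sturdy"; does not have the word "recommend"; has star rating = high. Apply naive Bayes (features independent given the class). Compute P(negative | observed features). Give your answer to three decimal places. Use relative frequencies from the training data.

0.025

positive: (63/71) × (18/63) × (61/63) × (47/63) ≈ 0.183131
negative: (8/71) × (1/8) × (7/8) × (3/8) ≈ 0.00462148
P(negative | x) = 0.00462148 / 0.18775248 ≈ 0.025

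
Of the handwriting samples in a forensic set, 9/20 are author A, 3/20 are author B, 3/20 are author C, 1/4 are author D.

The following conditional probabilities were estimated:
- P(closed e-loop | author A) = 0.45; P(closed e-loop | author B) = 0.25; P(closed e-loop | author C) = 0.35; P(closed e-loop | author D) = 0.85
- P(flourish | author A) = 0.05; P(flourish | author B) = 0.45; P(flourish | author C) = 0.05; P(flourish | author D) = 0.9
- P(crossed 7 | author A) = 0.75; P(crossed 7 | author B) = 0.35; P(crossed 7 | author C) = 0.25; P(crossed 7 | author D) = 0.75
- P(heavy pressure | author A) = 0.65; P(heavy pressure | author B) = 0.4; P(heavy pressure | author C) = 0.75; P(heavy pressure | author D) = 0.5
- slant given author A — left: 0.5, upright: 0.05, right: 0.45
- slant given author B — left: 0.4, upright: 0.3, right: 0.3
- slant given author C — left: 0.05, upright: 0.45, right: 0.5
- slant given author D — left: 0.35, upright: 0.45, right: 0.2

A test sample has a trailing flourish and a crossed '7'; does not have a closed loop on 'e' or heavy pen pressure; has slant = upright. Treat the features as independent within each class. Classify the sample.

author D

author A: 0.45 × (1−0.45) × 0.05 × 0.75 × (1−0.65) × 0.05 = 0.000162421875
author B: 0.15 × (1−0.25) × 0.45 × 0.35 × (1−0.4) × 0.3 = 0.003189375
author C: 0.15 × (1−0.35) × 0.05 × 0.25 × (1−0.75) × 0.45 = 0.000137109375
author D: 0.25 × (1−0.85) × 0.9 × 0.75 × (1−0.5) × 0.45 = 0.0056953125
Highest score → author D.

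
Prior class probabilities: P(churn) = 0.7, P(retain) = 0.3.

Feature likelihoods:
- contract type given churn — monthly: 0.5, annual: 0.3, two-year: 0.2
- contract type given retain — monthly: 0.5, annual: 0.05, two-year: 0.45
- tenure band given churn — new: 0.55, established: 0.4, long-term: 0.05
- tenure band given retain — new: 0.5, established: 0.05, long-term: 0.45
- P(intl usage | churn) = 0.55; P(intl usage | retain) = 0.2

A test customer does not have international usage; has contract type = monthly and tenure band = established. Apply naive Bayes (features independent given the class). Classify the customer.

churn

churn: 0.7 × 0.5 × 0.4 × (1−0.55) = 0.063
retain: 0.3 × 0.5 × 0.05 × (1−0.2) = 0.006
Highest score → churn.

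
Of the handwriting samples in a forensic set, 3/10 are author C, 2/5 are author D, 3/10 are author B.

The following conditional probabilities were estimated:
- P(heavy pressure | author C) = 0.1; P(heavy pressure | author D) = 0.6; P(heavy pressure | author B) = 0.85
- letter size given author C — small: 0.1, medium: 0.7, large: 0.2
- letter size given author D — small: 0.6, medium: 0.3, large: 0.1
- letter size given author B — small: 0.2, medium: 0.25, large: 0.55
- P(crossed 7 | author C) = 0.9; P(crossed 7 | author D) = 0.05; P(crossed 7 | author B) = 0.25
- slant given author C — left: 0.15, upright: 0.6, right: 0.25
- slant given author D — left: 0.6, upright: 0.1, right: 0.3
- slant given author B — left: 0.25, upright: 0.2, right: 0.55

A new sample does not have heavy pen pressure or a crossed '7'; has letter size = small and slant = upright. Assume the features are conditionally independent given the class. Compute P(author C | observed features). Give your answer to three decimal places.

author C: 0.3 × (1−0.1) × 0.1 × (1−0.9) × 0.6 = 0.00162
author D: 0.4 × (1−0.6) × 0.6 × (1−0.05) × 0.1 = 0.00912
author B: 0.3 × (1−0.85) × 0.2 × (1−0.25) × 0.2 = 0.00135
P(author C | x) = 0.00162 / 0.01209 ≈ 0.134

0.134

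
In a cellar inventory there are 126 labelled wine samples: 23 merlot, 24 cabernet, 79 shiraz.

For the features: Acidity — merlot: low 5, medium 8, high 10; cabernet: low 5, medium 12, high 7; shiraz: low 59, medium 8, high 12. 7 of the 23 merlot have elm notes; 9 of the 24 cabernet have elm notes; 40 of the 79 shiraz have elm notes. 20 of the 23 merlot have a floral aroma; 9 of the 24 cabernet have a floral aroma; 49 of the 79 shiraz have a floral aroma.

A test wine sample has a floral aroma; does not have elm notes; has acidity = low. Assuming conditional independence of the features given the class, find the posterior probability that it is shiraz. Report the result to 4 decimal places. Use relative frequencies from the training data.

merlot: (23/126) × (5/23) × (16/23) × (20/23) ≈ 0.0240046
cabernet: (24/126) × (5/24) × (15/24) × (9/24) ≈ 0.0093006
shiraz: (79/126) × (59/79) × (39/79) × (49/79) ≈ 0.14338
P(shiraz | x) = 0.14338 / 0.1766852 ≈ 0.8115

0.8115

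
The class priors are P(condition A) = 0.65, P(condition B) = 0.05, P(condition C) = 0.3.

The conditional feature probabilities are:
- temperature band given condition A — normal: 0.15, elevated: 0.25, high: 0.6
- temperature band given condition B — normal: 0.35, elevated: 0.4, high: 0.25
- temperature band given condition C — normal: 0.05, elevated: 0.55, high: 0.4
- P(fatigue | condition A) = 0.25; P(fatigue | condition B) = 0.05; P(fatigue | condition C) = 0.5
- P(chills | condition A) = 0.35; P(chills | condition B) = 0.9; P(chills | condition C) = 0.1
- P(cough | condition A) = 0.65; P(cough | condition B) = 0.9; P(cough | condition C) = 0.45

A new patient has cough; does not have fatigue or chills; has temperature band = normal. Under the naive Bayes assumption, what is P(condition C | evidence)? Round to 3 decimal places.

condition A: 0.65 × 0.15 × (1−0.25) × (1−0.35) × 0.65 = 0.0308953125
condition B: 0.05 × 0.35 × (1−0.05) × (1−0.9) × 0.9 = 0.00149625
condition C: 0.3 × 0.05 × (1−0.5) × (1−0.1) × 0.45 = 0.0030375
P(condition C | x) = 0.0030375 / 0.0354290625 ≈ 0.086

0.086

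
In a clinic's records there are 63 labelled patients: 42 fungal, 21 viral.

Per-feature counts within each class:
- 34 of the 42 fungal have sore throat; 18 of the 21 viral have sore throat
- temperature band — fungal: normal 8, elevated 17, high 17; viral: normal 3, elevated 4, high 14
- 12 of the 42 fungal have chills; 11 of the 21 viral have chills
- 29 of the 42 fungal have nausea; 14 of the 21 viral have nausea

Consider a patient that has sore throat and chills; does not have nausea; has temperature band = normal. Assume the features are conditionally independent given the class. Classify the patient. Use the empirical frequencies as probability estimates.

fungal

fungal: (42/63) × (34/42) × (8/42) × (12/42) × (13/42) ≈ 0.00909086
viral: (21/63) × (18/21) × (3/21) × (11/21) × (7/21) ≈ 0.00712666
Highest score → fungal.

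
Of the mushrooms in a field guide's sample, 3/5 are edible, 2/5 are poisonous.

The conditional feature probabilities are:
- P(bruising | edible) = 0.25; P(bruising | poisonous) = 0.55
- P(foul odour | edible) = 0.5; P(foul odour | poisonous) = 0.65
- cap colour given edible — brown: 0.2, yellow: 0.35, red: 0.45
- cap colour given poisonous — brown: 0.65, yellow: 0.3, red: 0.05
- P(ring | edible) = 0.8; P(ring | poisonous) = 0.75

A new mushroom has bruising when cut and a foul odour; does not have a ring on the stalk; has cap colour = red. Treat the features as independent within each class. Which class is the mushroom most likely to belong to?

edible: 0.6 × 0.25 × 0.5 × 0.45 × (1−0.8) = 0.00675
poisonous: 0.4 × 0.55 × 0.65 × 0.05 × (1−0.75) = 0.0017875
Highest score → edible.

edible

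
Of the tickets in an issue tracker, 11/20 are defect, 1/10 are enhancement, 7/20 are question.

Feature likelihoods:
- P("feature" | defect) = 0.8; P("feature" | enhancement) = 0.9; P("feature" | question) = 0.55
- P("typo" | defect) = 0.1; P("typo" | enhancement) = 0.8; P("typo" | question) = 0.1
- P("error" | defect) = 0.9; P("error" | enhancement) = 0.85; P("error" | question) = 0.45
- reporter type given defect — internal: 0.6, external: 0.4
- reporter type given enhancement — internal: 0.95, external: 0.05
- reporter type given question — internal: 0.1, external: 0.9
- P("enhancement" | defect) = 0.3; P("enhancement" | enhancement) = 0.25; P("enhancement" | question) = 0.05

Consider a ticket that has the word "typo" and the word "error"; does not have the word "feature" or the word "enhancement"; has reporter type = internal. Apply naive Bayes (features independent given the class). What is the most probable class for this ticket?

defect: 0.55 × (1−0.8) × 0.1 × 0.9 × 0.6 × (1−0.3) = 0.004158
enhancement: 0.1 × (1−0.9) × 0.8 × 0.85 × 0.95 × (1−0.25) = 0.004845
question: 0.35 × (1−0.55) × 0.1 × 0.45 × 0.1 × (1−0.05) = 0.0006733125
Highest score → enhancement.

enhancement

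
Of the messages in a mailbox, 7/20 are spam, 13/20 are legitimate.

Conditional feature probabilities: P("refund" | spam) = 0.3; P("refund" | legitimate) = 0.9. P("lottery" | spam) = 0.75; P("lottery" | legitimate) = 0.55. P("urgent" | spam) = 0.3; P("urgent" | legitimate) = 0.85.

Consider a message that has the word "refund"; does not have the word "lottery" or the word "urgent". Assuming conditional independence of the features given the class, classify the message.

legitimate

spam: 0.35 × 0.3 × (1−0.75) × (1−0.3) = 0.018375
legitimate: 0.65 × 0.9 × (1−0.55) × (1−0.85) = 0.0394875
Highest score → legitimate.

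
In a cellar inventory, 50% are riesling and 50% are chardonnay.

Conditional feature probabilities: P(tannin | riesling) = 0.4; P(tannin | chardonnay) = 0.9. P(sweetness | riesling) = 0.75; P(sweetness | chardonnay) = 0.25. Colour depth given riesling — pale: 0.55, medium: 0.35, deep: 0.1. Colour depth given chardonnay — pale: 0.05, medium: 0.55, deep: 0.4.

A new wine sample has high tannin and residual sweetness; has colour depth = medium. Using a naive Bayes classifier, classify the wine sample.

riesling: 0.5 × 0.4 × 0.75 × 0.35 = 0.0525
chardonnay: 0.5 × 0.9 × 0.25 × 0.55 = 0.061875
Highest score → chardonnay.

chardonnay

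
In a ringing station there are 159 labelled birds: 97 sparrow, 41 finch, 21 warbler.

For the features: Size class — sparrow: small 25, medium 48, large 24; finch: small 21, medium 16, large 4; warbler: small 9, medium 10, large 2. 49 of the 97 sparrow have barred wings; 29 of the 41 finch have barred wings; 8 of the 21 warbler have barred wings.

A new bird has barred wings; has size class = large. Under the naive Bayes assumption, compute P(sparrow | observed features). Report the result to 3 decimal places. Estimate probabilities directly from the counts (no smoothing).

0.771

sparrow: (97/159) × (24/97) × (49/97) ≈ 0.0762498
finch: (41/159) × (4/41) × (29/41) ≈ 0.0177941
warbler: (21/159) × (2/21) × (8/21) ≈ 0.00479185
P(sparrow | x) = 0.0762498 / 0.09883575 ≈ 0.771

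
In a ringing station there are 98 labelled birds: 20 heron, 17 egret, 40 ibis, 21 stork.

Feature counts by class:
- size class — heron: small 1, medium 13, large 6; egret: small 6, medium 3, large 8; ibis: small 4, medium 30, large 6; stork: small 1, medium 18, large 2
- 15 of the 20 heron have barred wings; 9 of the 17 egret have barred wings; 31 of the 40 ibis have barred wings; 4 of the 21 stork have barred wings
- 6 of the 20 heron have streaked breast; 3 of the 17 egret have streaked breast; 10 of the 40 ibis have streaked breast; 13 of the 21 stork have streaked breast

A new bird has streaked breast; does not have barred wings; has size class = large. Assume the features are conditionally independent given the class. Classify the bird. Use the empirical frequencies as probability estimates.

heron: (20/98) × (6/20) × (5/20) × (6/20) ≈ 0.00459184
egret: (17/98) × (8/17) × (8/17) × (3/17) ≈ 0.00677918
ibis: (40/98) × (6/40) × (9/40) × (10/40) ≈ 0.00344388
stork: (21/98) × (2/21) × (17/21) × (13/21) ≈ 0.0102272
Highest score → stork.

stork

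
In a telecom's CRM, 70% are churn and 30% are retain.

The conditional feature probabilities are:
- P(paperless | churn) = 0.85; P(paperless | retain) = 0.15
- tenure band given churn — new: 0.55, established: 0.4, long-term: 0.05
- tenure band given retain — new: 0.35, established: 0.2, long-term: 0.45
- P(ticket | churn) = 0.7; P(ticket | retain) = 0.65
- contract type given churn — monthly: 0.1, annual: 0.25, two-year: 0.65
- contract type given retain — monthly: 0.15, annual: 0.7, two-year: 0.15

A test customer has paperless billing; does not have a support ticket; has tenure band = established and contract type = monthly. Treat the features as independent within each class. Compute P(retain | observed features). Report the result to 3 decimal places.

0.062

churn: 0.7 × 0.85 × 0.4 × (1−0.7) × 0.1 = 0.00714
retain: 0.3 × 0.15 × 0.2 × (1−0.65) × 0.15 = 0.0004725
P(retain | x) = 0.0004725 / 0.0076125 ≈ 0.062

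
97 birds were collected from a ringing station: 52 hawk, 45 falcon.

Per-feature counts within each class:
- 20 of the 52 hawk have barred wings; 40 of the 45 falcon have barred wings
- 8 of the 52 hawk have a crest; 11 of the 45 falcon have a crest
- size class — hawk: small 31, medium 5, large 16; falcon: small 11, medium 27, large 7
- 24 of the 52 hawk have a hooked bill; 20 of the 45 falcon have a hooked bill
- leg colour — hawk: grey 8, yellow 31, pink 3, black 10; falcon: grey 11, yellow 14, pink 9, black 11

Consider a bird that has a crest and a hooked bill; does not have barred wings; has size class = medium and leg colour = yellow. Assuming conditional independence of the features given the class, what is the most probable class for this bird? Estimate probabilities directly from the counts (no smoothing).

hawk: (52/97) × (32/52) × (8/52) × (5/52) × (24/52) × (31/52) ≈ 0.00134276
falcon: (45/97) × (5/45) × (11/45) × (27/45) × (20/45) × (14/45) ≈ 0.00104535
Highest score → hawk.

hawk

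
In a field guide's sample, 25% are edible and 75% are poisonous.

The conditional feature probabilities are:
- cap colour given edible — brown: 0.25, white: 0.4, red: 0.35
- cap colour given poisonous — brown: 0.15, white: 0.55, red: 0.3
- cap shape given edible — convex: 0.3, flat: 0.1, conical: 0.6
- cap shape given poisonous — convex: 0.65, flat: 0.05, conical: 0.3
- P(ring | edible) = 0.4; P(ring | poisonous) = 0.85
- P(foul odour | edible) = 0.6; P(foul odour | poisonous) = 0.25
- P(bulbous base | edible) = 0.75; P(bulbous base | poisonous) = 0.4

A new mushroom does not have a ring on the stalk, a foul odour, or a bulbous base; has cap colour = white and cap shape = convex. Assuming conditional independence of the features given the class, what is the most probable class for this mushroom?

edible: 0.25 × 0.4 × 0.3 × (1−0.4) × (1−0.6) × (1−0.75) = 0.0018
poisonous: 0.75 × 0.55 × 0.65 × (1−0.85) × (1−0.25) × (1−0.4) = 0.0180984375
Highest score → poisonous.

poisonous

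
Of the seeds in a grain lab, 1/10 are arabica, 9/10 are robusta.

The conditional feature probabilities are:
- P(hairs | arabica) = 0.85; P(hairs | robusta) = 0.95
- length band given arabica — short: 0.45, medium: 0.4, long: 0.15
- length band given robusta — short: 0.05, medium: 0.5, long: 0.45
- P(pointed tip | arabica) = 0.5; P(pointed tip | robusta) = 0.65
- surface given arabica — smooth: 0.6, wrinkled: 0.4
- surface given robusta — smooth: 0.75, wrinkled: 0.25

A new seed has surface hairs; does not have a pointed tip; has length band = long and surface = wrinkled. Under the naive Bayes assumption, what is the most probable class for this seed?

robusta

arabica: 0.1 × 0.85 × 0.15 × (1−0.5) × 0.4 = 0.00255
robusta: 0.9 × 0.95 × 0.45 × (1−0.65) × 0.25 = 0.033665625
Highest score → robusta.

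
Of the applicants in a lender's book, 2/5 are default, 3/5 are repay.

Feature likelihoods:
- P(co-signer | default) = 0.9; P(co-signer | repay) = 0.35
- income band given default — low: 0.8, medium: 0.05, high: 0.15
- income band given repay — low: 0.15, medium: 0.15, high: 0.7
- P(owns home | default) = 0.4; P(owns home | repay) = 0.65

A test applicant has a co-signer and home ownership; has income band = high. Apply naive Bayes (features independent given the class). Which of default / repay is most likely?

repay

default: 0.4 × 0.9 × 0.15 × 0.4 = 0.0216
repay: 0.6 × 0.35 × 0.7 × 0.65 = 0.09555
Highest score → repay.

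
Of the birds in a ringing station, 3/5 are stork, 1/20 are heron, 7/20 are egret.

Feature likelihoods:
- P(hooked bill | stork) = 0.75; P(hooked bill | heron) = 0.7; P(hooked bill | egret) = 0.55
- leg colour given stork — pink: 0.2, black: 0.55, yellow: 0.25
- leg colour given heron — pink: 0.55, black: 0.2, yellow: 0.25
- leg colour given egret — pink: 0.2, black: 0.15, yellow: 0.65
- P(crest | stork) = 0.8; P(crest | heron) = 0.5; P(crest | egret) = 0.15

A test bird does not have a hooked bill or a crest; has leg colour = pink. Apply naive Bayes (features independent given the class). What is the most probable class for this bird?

stork: 0.6 × (1−0.75) × 0.2 × (1−0.8) = 0.006
heron: 0.05 × (1−0.7) × 0.55 × (1−0.5) = 0.004125
egret: 0.35 × (1−0.55) × 0.2 × (1−0.15) = 0.026775
Highest score → egret.

egret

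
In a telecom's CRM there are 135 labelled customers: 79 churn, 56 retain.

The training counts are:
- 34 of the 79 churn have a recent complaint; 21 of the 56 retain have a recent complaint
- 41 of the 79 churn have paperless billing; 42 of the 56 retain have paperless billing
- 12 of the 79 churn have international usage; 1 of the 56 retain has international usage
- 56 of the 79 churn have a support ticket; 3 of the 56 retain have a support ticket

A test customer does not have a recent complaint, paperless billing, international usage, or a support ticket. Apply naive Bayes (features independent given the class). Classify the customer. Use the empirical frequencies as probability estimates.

churn: (79/135) × (45/79) × (38/79) × (67/79) × (23/79) ≈ 0.0395898
retain: (56/135) × (35/56) × (14/56) × (55/56) × (53/56) ≈ 0.0602472
Highest score → retain.

retain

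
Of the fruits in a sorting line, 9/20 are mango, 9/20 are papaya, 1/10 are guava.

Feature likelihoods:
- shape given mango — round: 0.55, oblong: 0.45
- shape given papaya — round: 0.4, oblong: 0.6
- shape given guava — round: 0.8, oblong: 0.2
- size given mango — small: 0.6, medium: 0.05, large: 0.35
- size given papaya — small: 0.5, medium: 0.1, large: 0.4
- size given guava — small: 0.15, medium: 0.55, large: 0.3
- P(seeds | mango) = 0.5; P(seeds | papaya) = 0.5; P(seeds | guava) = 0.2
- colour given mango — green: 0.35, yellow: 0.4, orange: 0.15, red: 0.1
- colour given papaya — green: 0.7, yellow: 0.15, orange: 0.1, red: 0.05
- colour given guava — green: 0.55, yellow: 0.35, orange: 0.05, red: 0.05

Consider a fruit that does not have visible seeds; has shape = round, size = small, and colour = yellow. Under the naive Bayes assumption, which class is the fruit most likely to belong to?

mango

mango: 0.45 × 0.55 × 0.6 × (1−0.5) × 0.4 = 0.0297
papaya: 0.45 × 0.4 × 0.5 × (1−0.5) × 0.15 = 0.00675
guava: 0.1 × 0.8 × 0.15 × (1−0.2) × 0.35 = 0.00336
Highest score → mango.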